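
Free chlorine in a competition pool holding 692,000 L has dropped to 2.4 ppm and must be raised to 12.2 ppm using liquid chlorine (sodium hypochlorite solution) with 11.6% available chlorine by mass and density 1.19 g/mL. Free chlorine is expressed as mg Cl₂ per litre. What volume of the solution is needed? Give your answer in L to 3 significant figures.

Chlorine deficit: 12.2 − 2.4 = 9.8 ppm = 9.8 mg/L as Cl₂.
Cl₂ equivalent needed: 9.8 mg/L × 692,000 L = 6,782,000 mg = 6782 g.
Product at 11.6% available chlorine: 6782 / 0.116 = 58,460 g.
Volume at density 1.19 g/mL: 58,460 g ÷ 1.19 g/mL = 49,130 mL.

49.1 L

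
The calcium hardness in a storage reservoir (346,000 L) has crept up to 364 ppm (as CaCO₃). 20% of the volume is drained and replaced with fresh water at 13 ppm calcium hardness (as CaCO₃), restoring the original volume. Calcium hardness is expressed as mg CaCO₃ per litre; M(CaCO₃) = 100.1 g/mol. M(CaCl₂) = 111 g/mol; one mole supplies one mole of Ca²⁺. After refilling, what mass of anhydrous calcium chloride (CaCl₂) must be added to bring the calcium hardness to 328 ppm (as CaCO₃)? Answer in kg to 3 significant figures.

13.1 kg

After draining 20% and refilling: 364 × 0.80 + 13 × 0.20 = 293.8 ppm.
Deficit to target: 328 − 293.8 = 34.2 mg/L.
As CaCO₃: 34.2 mg/L × 346,000 L = 11,830 g; ÷ 100.1 = 118.2 mol Ca²⁺.
Mass: 118.2 × 111 = 13,120 g.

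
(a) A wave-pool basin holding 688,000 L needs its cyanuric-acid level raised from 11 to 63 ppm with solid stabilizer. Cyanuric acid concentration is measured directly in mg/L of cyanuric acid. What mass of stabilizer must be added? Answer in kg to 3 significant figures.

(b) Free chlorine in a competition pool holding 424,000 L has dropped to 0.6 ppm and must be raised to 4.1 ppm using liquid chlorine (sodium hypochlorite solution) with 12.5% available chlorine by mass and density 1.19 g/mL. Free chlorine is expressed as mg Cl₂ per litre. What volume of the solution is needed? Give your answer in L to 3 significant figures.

(a) CYA to add: (63 − 11) = 52 mg/L × 688,000 L = 35,780 g cyanuric acid.

(b) Chlorine deficit: 4.1 − 0.6 = 3.5 ppm = 3.5 mg/L as Cl₂.
(b) Cl₂ equivalent needed: 3.5 mg/L × 424,000 L = 1,484,000 mg = 1484 g.
(b) Product at 12.5% available chlorine: 1484 / 0.125 = 11,870 g.
(b) Volume at density 1.19 g/mL: 11,870 g ÷ 1.19 g/mL = 9976 mL.

(a) 35.8 kg; (b) 9.98 L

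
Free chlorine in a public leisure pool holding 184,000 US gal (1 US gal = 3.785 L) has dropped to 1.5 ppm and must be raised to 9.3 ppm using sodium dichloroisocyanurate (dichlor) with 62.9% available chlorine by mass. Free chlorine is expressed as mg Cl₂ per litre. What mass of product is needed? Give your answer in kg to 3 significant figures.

8.64 kg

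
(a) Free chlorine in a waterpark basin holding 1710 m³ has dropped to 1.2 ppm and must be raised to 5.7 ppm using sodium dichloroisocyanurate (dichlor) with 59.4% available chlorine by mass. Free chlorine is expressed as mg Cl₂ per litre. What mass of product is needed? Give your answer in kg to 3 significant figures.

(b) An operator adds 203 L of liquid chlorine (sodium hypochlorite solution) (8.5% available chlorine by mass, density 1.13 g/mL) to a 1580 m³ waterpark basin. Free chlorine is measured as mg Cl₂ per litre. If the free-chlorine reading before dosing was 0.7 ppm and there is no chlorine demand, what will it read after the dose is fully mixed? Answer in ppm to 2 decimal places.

(a) 13.0 kg; (b) 13.04 ppm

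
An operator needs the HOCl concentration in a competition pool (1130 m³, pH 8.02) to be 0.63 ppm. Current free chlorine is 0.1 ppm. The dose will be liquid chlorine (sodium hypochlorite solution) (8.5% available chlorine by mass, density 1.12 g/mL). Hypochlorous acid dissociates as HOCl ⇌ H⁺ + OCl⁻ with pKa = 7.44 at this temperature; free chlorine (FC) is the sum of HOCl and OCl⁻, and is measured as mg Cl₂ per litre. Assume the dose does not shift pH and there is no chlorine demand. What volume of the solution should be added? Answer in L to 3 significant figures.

34.7 L

Volume: 1130 m³ = 1,130,000 L.
[OCl⁻]/[HOCl] = 10^(pH − pKa) = 10^(8.02 − 7.44) = 3.802; fraction as HOCl = 1/(1 + 3.802) = 0.2083.
Free chlorine required for 0.63 ppm HOCl: 0.63 / 0.2083 = 3.025 ppm.
FC to add: 3.025 − 0.1 = 2.925 mg/L as Cl₂.
Cl₂ equivalent: 2.925 mg/L × 1,130,000 L = 3305 g.
Product at 8.5% available Cl: 3305 / 0.085 = 38,890 g.
Volume: 38,890 g ÷ 1.12 g/mL = 34,720 mL.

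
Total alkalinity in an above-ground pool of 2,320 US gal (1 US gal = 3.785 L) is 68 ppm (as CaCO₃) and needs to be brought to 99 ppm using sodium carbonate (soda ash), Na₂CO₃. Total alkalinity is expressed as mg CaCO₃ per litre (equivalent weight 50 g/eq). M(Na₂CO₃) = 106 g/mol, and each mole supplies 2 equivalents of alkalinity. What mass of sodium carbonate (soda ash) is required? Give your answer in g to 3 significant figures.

289 g

Volume: 2,320 US gal × 3.785 L/gal = 8,781 L.
Alkalinity to add: (99 − 68) = 31 mg/L as CaCO₃ × 8,781 L = 272.2 g as CaCO₃.
Equivalents: 272.2 g ÷ 50 g/eq = 5.444 eq.
Each mole of Na₂CO₃ supplies 2 eq, so 5.444 / 2 = 2.722 mol.
Mass: 2.722 mol × 106 g/mol = 288.6 g.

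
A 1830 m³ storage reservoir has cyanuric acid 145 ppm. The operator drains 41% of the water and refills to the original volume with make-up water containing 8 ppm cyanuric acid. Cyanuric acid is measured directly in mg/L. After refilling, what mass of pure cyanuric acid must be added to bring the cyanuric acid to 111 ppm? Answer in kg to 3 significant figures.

40.6 kg

Volume: 1830 m³ = 1,830,000 L.
After draining 41% and refilling: 145 × 0.59 + 8 × 0.41 = 88.83 ppm.
Deficit to target: 111 − 88.83 = 22.17 mg/L.
Mass: 22.17 mg/L × 1,830,000 L = 40,570 g cyanuric acid.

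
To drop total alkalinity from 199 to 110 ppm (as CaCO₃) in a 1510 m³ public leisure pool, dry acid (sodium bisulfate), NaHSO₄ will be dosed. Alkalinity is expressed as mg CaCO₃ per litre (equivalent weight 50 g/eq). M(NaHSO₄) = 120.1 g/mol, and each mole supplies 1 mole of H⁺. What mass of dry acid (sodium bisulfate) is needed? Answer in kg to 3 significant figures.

Volume: 1510 m³ = 1,510,000 L.
Alkalinity to neutralize: (199 − 110) = 89 mg/L as CaCO₃ × 1,510,000 L = 134,400 g as CaCO₃.
Equivalents of H⁺ required: 134,400 ÷ 50 g/eq = 2688 eq = 2688 mol NaHSO₄.
Mass of NaHSO₄: 2688 × 120.1 = 322,800 g.

323 kg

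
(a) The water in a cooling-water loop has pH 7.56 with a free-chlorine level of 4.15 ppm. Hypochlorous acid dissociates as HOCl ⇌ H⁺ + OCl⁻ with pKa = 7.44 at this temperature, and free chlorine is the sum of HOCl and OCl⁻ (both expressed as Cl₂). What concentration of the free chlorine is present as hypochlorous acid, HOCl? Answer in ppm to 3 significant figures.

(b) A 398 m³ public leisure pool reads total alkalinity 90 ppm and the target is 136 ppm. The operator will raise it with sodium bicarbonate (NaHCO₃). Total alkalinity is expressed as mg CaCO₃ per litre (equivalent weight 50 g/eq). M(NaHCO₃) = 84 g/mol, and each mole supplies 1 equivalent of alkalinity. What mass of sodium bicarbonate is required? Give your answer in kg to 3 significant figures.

(a) [OCl⁻]/[HOCl] = 10^(pH − pKa) = 10^(7.56 − 7.44) = 10^0.12 = 1.318.
(a) Fraction as HOCl = 1 / (1 + 1.318) = 0.4314.
(a) HOCl = 0.4314 × 4.15 ppm = 1.79 ppm.

(b) Volume: 398 m³ = 398,000 L.
(b) Alkalinity to add: (136 − 90) = 46 mg/L as CaCO₃ × 398,000 L = 18,310 g as CaCO₃.
(b) Equivalents: 18,310 g ÷ 50 g/eq = 366.2 eq.
(b) NaHCO₃ supplies 1 eq per mole → 366.2 mol.
(b) Mass: 366.2 mol × 84 g/mol = 30,760 g.

(a) 1.79 ppm; (b) 30.8 kg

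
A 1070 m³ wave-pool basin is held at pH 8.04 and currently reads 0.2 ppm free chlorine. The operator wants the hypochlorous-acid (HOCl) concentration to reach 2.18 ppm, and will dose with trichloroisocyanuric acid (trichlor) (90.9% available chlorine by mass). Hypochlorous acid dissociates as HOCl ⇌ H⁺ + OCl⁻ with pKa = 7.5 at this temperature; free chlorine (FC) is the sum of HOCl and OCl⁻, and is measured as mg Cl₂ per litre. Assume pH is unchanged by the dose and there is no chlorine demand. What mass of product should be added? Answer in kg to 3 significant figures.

11.2 kg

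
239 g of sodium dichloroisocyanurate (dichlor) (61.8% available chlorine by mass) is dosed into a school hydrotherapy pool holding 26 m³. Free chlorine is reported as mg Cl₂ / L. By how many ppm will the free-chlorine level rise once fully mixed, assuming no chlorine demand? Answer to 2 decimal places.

Volume: 26 m³ = 26,000 L.
Available chlorine delivered: 239 g × 0.618 = 147.7 g as Cl₂.
Concentration rise: 147.7 g / 26,000 L = 5.681 mg/L = 5.68 ppm.

5.68 ppm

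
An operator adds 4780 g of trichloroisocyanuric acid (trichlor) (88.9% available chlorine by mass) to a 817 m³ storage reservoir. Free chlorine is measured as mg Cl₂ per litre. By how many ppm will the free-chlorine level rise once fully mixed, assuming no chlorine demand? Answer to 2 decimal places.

5.20 ppm

Volume: 817 m³ = 817,000 L.
Available chlorine delivered: 4780 g × 0.889 = 4249 g as Cl₂.
Concentration rise: 4249 g / 817,000 L = 5.201 mg/L = 5.20 ppm.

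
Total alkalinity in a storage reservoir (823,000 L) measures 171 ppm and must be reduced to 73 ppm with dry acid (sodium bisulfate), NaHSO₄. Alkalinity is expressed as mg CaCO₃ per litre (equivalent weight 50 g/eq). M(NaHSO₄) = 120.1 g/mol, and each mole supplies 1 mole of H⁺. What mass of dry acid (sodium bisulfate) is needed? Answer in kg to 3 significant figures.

Alkalinity to neutralize: (171 − 73) = 98 mg/L as CaCO₃ × 823,000 L = 80,650 g as CaCO₃.
Equivalents of H⁺ required: 80,650 ÷ 50 g/eq = 1613 eq = 1613 mol NaHSO₄.
Mass of NaHSO₄: 1613 × 120.1 = 193,700 g.

194 kg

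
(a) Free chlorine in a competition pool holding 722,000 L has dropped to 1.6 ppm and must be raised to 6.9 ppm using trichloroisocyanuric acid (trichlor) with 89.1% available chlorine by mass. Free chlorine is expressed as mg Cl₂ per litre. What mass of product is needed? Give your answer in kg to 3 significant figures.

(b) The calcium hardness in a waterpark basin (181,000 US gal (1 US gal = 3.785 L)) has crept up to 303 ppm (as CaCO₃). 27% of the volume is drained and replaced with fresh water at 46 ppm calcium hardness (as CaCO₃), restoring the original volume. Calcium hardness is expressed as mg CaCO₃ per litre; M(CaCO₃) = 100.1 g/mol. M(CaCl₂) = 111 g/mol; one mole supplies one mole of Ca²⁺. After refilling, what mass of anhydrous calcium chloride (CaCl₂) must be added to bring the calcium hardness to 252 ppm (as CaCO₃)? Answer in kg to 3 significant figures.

(a) Chlorine deficit: 6.9 − 1.6 = 5.3 ppm = 5.3 mg/L as Cl₂.
(a) Cl₂ equivalent needed: 5.3 mg/L × 722,000 L = 3,827,000 mg = 3827 g.
(a) Product at 89.1% available chlorine: 3827 / 0.891 = 4295 g.

(b) Volume: 181,000 US gal × 3.785 L/gal = 685,085 L.
(b) After draining 27% and refilling: 303 × 0.73 + 46 × 0.27 = 233.61 ppm.
(b) Deficit to target: 252 − 233.61 = 18.39 mg/L.
(b) As CaCO₃: 18.39 mg/L × 685,085 L = 12,600 g; ÷ 100.1 = 125.9 mol Ca²⁺.
(b) Mass: 125.9 × 111 = 13,970 g.

(a) 4.29 kg; (b) 14.0 kg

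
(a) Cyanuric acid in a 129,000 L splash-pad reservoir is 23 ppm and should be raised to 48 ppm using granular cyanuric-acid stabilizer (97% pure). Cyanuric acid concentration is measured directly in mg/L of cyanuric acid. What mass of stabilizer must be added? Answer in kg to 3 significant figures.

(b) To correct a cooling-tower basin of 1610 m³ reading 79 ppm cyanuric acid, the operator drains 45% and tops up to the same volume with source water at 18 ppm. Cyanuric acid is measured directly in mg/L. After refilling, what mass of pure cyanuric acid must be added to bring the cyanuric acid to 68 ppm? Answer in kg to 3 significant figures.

(a) 3.32 kg; (b) 26.5 kg

(a) CYA to add: (48 − 23) = 25 mg/L × 129,000 L = 3225 g cyanuric acid.
(a) At 97% purity: 3225 / 0.97 = 3325 g product.

(b) Volume: 1610 m³ = 1,610,000 L.
(b) After draining 45% and refilling: 79 × 0.55 + 18 × 0.45 = 51.55 ppm.
(b) Deficit to target: 68 − 51.55 = 16.45 mg/L.
(b) Mass: 16.45 mg/L × 1,610,000 L = 26,480 g cyanuric acid.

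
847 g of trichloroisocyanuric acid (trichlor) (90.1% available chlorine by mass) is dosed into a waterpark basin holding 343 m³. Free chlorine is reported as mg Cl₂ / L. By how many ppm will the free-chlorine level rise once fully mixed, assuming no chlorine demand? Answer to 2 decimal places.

Volume: 343 m³ = 343,000 L.
Available chlorine delivered: 847 g × 0.901 = 763.1 g as Cl₂.
Concentration rise: 763.1 g / 343,000 L = 2.225 mg/L = 2.22 ppm.

2.22 ppm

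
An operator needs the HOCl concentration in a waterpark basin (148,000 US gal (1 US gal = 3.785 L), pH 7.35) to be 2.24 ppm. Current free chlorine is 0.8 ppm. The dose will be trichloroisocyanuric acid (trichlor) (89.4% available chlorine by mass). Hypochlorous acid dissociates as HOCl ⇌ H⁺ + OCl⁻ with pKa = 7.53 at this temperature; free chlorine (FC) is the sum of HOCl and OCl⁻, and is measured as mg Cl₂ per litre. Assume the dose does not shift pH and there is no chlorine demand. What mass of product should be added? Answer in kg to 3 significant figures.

1.83 kg

Volume: 148,000 US gal × 3.785 L/gal = 560,180 L.
[OCl⁻]/[HOCl] = 10^(pH − pKa) = 10^(7.35 − 7.53) = 0.6607; fraction as HOCl = 1/(1 + 0.6607) = 0.6022.
Free chlorine required for 2.24 ppm HOCl: 2.24 / 0.6022 = 3.72 ppm.
FC to add: 3.72 − 0.8 = 2.92 mg/L as Cl₂.
Cl₂ equivalent: 2.92 mg/L × 560,180 L = 1636 g.
Product at 89.4% available Cl: 1636 / 0.894 = 1830 g.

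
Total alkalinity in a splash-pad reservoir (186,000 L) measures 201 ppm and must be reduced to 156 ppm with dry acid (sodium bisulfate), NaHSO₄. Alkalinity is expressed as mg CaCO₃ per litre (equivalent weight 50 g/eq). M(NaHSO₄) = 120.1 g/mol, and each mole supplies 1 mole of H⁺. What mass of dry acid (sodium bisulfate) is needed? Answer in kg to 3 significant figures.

Alkalinity to neutralize: (201 − 156) = 45 mg/L as CaCO₃ × 186,000 L = 8370 g as CaCO₃.
Equivalents of H⁺ required: 8370 ÷ 50 g/eq = 167.4 eq = 167.4 mol NaHSO₄.
Mass of NaHSO₄: 167.4 × 120.1 = 20,100 g.

20.1 kg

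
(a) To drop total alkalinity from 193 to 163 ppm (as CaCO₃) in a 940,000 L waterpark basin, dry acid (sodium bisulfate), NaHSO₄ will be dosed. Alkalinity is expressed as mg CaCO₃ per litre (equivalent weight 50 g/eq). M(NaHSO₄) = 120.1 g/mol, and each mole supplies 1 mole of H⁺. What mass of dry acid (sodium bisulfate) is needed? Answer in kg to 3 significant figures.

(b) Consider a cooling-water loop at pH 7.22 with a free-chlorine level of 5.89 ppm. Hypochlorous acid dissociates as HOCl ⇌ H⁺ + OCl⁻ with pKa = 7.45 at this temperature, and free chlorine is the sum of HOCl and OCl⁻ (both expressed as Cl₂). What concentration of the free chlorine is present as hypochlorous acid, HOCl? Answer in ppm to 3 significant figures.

(a) 67.7 kg; (b) 3.71 ppm

(a) Alkalinity to neutralize: (193 − 163) = 30 mg/L as CaCO₃ × 940,000 L = 28,200 g as CaCO₃.
(a) Equivalents of H⁺ required: 28,200 ÷ 50 g/eq = 564 eq = 564 mol NaHSO₄.
(a) Mass of NaHSO₄: 564 × 120.1 = 67,740 g.

(b) [OCl⁻]/[HOCl] = 10^(pH − pKa) = 10^(7.22 − 7.45) = 10^-0.23 = 0.5888.
(b) Fraction as HOCl = 1 / (1 + 0.5888) = 0.6294.
(b) HOCl = 0.6294 × 5.89 ppm = 3.707 ppm.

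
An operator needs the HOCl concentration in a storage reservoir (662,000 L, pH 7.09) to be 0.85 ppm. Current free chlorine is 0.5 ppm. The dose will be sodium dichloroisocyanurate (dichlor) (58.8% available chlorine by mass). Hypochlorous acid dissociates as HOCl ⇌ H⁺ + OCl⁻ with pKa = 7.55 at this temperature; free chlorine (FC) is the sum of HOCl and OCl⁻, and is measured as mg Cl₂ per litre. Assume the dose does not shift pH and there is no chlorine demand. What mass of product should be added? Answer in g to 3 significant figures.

[OCl⁻]/[HOCl] = 10^(pH − pKa) = 10^(7.09 − 7.55) = 0.3467; fraction as HOCl = 1/(1 + 0.3467) = 0.7425.
Free chlorine required for 0.85 ppm HOCl: 0.85 / 0.7425 = 1.145 ppm.
FC to add: 1.145 − 0.5 = 0.6447 mg/L as Cl₂.
Cl₂ equivalent: 0.6447 mg/L × 662,000 L = 426.8 g.
Product at 58.8% available Cl: 426.8 / 0.588 = 725.9 g.

726 g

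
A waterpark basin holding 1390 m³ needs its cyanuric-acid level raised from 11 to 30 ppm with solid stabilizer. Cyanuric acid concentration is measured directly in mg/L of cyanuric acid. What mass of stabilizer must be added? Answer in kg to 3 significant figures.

Volume: 1390 m³ = 1,390,000 L.
CYA to add: (30 − 11) = 19 mg/L × 1,390,000 L = 26,410 g cyanuric acid.

26.4 kg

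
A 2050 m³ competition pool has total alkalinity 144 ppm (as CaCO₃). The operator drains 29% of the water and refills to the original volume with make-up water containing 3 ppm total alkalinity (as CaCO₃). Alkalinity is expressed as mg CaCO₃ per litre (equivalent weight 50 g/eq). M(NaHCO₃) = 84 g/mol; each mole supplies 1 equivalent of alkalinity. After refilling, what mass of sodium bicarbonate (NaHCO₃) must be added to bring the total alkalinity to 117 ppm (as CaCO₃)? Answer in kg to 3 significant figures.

47.8 kg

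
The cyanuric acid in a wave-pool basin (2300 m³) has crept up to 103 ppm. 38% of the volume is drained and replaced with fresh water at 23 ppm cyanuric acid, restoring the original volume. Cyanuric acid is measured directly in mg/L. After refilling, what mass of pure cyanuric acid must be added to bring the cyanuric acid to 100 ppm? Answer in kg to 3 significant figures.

Volume: 2300 m³ = 2,300,000 L.
After draining 38% and refilling: 103 × 0.62 + 23 × 0.38 = 72.6 ppm.
Deficit to target: 100 − 72.6 = 27.4 mg/L.
Mass: 27.4 mg/L × 2,300,000 L = 63,020 g cyanuric acid.

63.0 kg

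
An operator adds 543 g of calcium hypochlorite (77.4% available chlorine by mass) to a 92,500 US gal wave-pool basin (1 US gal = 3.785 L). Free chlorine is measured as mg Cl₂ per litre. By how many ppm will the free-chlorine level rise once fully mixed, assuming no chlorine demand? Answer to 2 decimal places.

Volume: 92,500 US gal × 3.785 L/gal = 350,112 L.
Available chlorine delivered: 543 g × 0.774 = 420.3 g as Cl₂.
Concentration rise: 420.3 g / 350,112 L = 1.2 mg/L = 1.20 ppm.

1.20 ppm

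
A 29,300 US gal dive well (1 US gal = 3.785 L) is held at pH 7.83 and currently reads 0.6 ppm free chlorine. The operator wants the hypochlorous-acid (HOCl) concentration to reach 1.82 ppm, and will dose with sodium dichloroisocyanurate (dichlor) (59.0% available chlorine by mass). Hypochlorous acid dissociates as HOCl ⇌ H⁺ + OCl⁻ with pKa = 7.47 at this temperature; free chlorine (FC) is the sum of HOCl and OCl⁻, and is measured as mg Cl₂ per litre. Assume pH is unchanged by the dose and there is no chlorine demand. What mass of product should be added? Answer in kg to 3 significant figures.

Volume: 29,300 US gal × 3.785 L/gal = 110,900 L.
[OCl⁻]/[HOCl] = 10^(pH − pKa) = 10^(7.83 − 7.47) = 2.291; fraction as HOCl = 1/(1 + 2.291) = 0.3039.
Free chlorine required for 1.82 ppm HOCl: 1.82 / 0.3039 = 5.989 ppm.
FC to add: 5.989 − 0.6 = 5.389 mg/L as Cl₂.
Cl₂ equivalent: 5.389 mg/L × 110,900 L = 597.7 g.
Product at 59.0% available Cl: 597.7 / 0.59 = 1013 g.

1.01 kg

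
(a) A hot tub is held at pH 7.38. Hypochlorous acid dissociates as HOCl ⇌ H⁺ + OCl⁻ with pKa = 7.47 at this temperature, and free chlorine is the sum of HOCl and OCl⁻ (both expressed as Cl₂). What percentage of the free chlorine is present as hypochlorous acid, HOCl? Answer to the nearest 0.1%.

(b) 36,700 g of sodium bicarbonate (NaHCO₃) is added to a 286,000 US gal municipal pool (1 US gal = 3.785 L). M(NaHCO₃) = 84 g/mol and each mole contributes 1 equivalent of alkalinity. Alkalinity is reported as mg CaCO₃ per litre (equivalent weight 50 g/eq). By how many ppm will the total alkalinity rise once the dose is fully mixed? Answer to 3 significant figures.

(a) 55.2%; (b) 20.2 ppm

(a) [OCl⁻]/[HOCl] = 10^(pH − pKa) = 10^(7.38 − 7.47) = 10^-0.09 = 0.8128.
(a) Fraction as HOCl = 1 / (1 + 0.8128) = 0.5516.

(b) Volume: 286,000 US gal × 3.785 L/gal = 1,082,510 L.
(b) Moles of NaHCO₃: 36,700 g ÷ 84 g/mol = 436.9 mol → 436.9 eq of alkalinity.
(b) As CaCO₃: 436.9 eq × 50 g/eq = 21,850 g.
(b) Rise: 21,850 g / 1,082,510 L × 1000 = 20.18 mg/L.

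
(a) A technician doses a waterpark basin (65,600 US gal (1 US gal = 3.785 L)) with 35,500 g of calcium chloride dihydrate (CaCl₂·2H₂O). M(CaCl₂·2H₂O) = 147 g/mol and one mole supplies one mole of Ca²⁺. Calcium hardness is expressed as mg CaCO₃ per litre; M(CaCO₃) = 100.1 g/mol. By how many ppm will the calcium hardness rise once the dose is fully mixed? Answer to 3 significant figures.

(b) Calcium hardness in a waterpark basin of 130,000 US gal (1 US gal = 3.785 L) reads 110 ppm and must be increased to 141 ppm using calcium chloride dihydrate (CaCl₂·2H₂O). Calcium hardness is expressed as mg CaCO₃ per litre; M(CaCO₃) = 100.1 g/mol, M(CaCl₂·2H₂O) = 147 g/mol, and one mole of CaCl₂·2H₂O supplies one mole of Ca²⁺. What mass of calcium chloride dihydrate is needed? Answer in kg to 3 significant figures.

(a) 97.4 ppm; (b) 22.4 kg

(a) Volume: 65,600 US gal × 3.785 L/gal = 248,296 L.
(a) Moles of Ca²⁺: 35,500 g ÷ 147 g/mol = 241.5 mol.
(a) As CaCO₃: 241.5 mol × 100.1 g/mol = 24,170 g.
(a) Rise: 24,170 g / 248,296 L × 1000 = 97.36 mg/L.

(b) Volume: 130,000 US gal × 3.785 L/gal = 492,050 L.
(b) Hardness to add: (141 − 110) = 31 mg/L as CaCO₃ × 492,050 L = 15,250 g as CaCO₃.
(b) Moles of Ca²⁺ (1 mol Ca²⁺ ≡ 1 mol CaCO₃): 15,250 / 100.1 g/mol = 152.4 mol.
(b) Mass of CaCl₂·2H₂O: 152.4 × 147 = 22,400 g.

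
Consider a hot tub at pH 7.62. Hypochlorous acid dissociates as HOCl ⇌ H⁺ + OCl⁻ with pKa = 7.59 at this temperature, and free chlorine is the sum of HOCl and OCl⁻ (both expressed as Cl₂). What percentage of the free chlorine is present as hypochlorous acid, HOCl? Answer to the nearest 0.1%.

[OCl⁻]/[HOCl] = 10^(pH − pKa) = 10^(7.62 − 7.59) = 10^0.03 = 1.072.
Fraction as HOCl = 1 / (1 + 1.072) = 0.4827.

48.3%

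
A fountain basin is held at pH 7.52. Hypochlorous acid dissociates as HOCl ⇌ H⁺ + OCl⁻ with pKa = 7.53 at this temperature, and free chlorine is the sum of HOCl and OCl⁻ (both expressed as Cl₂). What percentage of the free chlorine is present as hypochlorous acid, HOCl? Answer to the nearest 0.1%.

50.6%

[OCl⁻]/[HOCl] = 10^(pH − pKa) = 10^(7.52 − 7.53) = 10^-0.01 = 0.9772.
Fraction as HOCl = 1 / (1 + 0.9772) = 0.5058.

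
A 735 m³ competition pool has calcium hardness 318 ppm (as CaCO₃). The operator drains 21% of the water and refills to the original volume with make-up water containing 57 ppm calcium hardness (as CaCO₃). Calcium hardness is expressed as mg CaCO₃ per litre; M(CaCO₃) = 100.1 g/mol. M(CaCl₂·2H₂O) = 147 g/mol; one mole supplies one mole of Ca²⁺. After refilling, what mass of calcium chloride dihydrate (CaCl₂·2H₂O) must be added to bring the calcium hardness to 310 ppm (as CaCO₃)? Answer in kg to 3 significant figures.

50.5 kg

Volume: 735 m³ = 735,000 L.
After draining 21% and refilling: 318 × 0.79 + 57 × 0.21 = 263.19 ppm.
Deficit to target: 310 − 263.19 = 46.81 mg/L.
As CaCO₃: 46.81 mg/L × 735,000 L = 34,410 g; ÷ 100.1 = 343.7 mol Ca²⁺.
Mass: 343.7 × 147 = 50,530 g.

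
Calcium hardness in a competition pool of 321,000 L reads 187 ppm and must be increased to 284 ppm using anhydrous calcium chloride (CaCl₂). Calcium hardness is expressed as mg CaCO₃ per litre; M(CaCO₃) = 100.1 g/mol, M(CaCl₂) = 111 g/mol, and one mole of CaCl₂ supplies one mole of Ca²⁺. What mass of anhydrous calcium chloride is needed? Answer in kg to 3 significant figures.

34.5 kg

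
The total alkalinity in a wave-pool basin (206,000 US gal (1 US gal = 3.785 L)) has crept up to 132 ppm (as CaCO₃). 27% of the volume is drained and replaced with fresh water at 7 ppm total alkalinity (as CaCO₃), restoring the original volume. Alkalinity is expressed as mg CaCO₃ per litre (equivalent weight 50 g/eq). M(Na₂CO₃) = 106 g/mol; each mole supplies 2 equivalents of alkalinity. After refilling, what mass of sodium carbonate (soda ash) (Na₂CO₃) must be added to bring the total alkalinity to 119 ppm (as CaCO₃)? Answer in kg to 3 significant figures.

Volume: 206,000 US gal × 3.785 L/gal = 779,710 L.
After draining 27% and refilling: 132 × 0.73 + 7 × 0.27 = 98.25 ppm.
Deficit to target: 119 − 98.25 = 20.75 mg/L.
As CaCO₃: 20.75 mg/L × 779,710 L = 16,180 g; ÷ 50 g/eq ÷ 2 = 161.8 mol Na₂CO₃.
Mass: 161.8 × 106 = 17,150 g.

17.1 kg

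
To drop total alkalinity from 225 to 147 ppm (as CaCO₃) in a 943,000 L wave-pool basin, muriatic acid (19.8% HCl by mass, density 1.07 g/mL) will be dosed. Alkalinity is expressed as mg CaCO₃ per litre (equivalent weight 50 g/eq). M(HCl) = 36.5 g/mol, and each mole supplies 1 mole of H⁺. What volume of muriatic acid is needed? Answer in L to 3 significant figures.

253 L

Alkalinity to neutralize: (225 − 147) = 78 mg/L as CaCO₃ × 943,000 L = 73,550 g as CaCO₃.
Equivalents of H⁺ required: 73,550 ÷ 50 g/eq = 1471 eq = 1471 mol HCl.
Mass of HCl: 1471 × 36.5 = 53,690 g.
Mass of 19.8% solution: 53,690 / 0.198 = 271,200 g.
Volume: 271,200 g ÷ 1.07 g/mL = 253,400 mL.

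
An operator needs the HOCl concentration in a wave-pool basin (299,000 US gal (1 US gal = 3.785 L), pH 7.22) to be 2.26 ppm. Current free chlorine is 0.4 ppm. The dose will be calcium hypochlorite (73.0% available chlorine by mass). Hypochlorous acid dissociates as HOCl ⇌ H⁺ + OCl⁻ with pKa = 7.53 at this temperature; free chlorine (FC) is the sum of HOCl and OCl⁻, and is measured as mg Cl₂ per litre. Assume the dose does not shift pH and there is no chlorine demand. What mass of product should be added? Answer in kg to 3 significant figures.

4.60 kg

Volume: 299,000 US gal × 3.785 L/gal = 1,131,715 L.
[OCl⁻]/[HOCl] = 10^(pH − pKa) = 10^(7.22 − 7.53) = 0.4898; fraction as HOCl = 1/(1 + 0.4898) = 0.6712.
Free chlorine required for 2.26 ppm HOCl: 2.26 / 0.6712 = 3.367 ppm.
FC to add: 3.367 − 0.4 = 2.967 mg/L as Cl₂.
Cl₂ equivalent: 2.967 mg/L × 1,131,715 L = 3358 g.
Product at 73.0% available Cl: 3358 / 0.73 = 4600 g.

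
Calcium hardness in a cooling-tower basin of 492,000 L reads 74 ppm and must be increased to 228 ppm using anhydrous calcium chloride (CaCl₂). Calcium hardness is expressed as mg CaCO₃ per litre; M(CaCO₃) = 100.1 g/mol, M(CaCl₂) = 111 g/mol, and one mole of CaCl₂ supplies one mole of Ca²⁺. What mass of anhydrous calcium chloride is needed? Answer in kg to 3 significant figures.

84.0 kg

Hardness to add: (228 − 74) = 154 mg/L as CaCO₃ × 492,000 L = 75,770 g as CaCO₃.
Moles of Ca²⁺ (1 mol Ca²⁺ ≡ 1 mol CaCO₃): 75,770 / 100.1 g/mol = 756.9 mol.
Mass of CaCl₂: 756.9 × 111 = 84,020 g.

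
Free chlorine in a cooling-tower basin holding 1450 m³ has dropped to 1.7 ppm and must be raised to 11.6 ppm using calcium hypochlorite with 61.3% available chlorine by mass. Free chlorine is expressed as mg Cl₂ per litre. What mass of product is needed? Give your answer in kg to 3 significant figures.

Volume: 1450 m³ = 1,450,000 L.
Chlorine deficit: 11.6 − 1.7 = 9.9 ppm = 9.9 mg/L as Cl₂.
Cl₂ equivalent needed: 9.9 mg/L × 1,450,000 L = 14,360,000 mg = 14,360 g.
Product at 61.3% available chlorine: 14,360 / 0.613 = 23,420 g.

23.4 kg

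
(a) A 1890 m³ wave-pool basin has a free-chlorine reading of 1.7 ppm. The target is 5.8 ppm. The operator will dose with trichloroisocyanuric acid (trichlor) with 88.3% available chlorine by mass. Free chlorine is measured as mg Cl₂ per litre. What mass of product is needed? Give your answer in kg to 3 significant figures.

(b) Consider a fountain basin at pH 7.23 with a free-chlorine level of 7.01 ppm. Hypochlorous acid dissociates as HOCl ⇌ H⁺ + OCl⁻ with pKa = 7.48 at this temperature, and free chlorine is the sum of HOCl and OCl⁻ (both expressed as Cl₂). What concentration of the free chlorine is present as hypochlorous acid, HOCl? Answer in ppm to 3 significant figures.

(a) 8.78 kg; (b) 4.49 ppm

(a) Volume: 1890 m³ = 1,890,000 L.
(a) Chlorine deficit: 5.8 − 1.7 = 4.1 ppm = 4.1 mg/L as Cl₂.
(a) Cl₂ equivalent needed: 4.1 mg/L × 1,890,000 L = 7,749,000 mg = 7749 g.
(a) Product at 88.3% available chlorine: 7749 / 0.883 = 8776 g.

(b) [OCl⁻]/[HOCl] = 10^(pH − pKa) = 10^(7.23 − 7.48) = 10^-0.25 = 0.5623.
(b) Fraction as HOCl = 1 / (1 + 0.5623) = 0.6401.
(b) HOCl = 0.6401 × 7.01 ppm = 4.487 ppm.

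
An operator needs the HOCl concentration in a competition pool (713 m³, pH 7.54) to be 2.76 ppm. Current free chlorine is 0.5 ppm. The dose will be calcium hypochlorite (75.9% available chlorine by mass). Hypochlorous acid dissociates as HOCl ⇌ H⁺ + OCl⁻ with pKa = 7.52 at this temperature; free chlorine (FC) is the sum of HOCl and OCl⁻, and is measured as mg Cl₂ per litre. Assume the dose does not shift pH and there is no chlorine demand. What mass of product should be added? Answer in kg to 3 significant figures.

4.84 kg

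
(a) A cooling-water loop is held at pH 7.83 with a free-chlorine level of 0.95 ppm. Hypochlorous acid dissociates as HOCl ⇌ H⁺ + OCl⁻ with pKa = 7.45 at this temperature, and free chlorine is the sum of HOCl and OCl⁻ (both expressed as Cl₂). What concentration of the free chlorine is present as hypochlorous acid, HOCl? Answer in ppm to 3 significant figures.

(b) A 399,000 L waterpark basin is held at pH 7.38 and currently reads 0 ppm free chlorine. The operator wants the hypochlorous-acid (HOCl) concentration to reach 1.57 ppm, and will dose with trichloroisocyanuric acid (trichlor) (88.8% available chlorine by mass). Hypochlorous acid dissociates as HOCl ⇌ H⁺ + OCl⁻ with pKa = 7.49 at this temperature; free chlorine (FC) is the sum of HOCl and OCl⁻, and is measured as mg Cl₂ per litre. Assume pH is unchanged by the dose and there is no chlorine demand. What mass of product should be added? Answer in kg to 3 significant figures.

(a) [OCl⁻]/[HOCl] = 10^(pH − pKa) = 10^(7.83 − 7.45) = 10^0.38 = 2.399.
(a) Fraction as HOCl = 1 / (1 + 2.399) = 0.2942.
(a) HOCl = 0.2942 × 0.95 ppm = 0.2795 ppm.

(b) [OCl⁻]/[HOCl] = 10^(pH − pKa) = 10^(7.38 − 7.49) = 0.7762; fraction as HOCl = 1/(1 + 0.7762) = 0.563.
(b) Free chlorine required for 1.57 ppm HOCl: 1.57 / 0.563 = 2.789 ppm.
(b) FC to add: 2.789 − 0 = 2.789 mg/L as Cl₂.
(b) Cl₂ equivalent: 2.789 mg/L × 399,000 L = 1113 g.
(b) Product at 88.8% available Cl: 1113 / 0.888 = 1253 g.

(a) 0.280 ppm; (b) 1.25 kg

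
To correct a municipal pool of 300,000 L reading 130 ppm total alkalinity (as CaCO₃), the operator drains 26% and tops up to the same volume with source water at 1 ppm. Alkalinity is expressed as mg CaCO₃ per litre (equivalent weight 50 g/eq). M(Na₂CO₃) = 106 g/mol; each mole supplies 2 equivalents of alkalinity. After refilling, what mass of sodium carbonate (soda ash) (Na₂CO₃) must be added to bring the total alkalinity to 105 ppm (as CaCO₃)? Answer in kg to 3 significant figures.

2.72 kg

After draining 26% and refilling: 130 × 0.74 + 1 × 0.26 = 96.46 ppm.
Deficit to target: 105 − 96.46 = 8.54 mg/L.
As CaCO₃: 8.54 mg/L × 300,000 L = 2562 g; ÷ 50 g/eq ÷ 2 = 25.62 mol Na₂CO₃.
Mass: 25.62 × 106 = 2716 g.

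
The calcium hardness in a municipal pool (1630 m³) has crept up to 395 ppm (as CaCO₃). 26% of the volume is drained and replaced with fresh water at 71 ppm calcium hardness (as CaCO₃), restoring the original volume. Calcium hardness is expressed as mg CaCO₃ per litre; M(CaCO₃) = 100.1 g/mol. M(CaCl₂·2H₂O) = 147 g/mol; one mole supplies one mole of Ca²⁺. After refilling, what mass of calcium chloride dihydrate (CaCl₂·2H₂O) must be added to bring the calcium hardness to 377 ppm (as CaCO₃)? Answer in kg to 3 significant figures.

Volume: 1630 m³ = 1,630,000 L.
After draining 26% and refilling: 395 × 0.74 + 71 × 0.26 = 310.76 ppm.
Deficit to target: 377 − 310.76 = 66.24 mg/L.
As CaCO₃: 66.24 mg/L × 1,630,000 L = 108,000 g; ÷ 100.1 = 1079 mol Ca²⁺.
Mass: 1079 × 147 = 158,600 g.

159 kg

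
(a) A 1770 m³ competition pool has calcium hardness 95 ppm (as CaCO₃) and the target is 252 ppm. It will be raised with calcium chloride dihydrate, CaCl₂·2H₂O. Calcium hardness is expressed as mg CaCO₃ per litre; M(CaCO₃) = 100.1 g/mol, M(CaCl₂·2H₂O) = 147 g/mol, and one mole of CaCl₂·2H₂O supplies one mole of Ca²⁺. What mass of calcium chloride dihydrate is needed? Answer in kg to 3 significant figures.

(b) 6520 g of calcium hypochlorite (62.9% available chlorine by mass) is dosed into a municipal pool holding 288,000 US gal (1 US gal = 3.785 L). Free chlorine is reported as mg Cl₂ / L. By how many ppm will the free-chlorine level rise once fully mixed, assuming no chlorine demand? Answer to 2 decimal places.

(a) Volume: 1770 m³ = 1,770,000 L.
(a) Hardness to add: (252 − 95) = 157 mg/L as CaCO₃ × 1,770,000 L = 277,900 g as CaCO₃.
(a) Moles of Ca²⁺ (1 mol Ca²⁺ ≡ 1 mol CaCO₃): 277,900 / 100.1 g/mol = 2776 mol.
(a) Mass of CaCl₂·2H₂O: 2776 × 147 = 408,100 g.

(b) Volume: 288,000 US gal × 3.785 L/gal = 1,090,080 L.
(b) Available chlorine delivered: 6520 g × 0.629 = 4101 g as Cl₂.
(b) Concentration rise: 4101 g / 1,090,080 L = 3.762 mg/L = 3.76 ppm.

(a) 408 kg; (b) 3.76 ppm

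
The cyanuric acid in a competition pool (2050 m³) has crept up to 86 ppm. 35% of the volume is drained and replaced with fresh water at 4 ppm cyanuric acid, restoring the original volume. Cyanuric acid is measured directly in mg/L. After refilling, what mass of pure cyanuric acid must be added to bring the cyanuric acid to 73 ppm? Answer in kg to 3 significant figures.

32.2 kg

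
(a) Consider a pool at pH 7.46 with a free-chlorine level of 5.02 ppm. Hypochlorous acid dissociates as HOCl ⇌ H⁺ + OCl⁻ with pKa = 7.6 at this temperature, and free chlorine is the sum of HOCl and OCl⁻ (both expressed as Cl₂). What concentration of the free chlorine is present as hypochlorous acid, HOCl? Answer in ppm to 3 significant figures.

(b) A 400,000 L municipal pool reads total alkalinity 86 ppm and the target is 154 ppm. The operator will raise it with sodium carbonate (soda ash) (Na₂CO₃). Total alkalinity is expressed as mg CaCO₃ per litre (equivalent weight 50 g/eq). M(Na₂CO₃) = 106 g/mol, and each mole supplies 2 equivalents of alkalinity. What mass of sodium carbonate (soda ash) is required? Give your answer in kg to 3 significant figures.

(a) [OCl⁻]/[HOCl] = 10^(pH − pKa) = 10^(7.46 − 7.6) = 10^-0.14 = 0.7244.
(a) Fraction as HOCl = 1 / (1 + 0.7244) = 0.5799.
(a) HOCl = 0.5799 × 5.02 ppm = 2.911 ppm.

(b) Alkalinity to add: (154 − 86) = 68 mg/L as CaCO₃ × 400,000 L = 27,200 g as CaCO₃.
(b) Equivalents: 27,200 g ÷ 50 g/eq = 544 eq.
(b) Each mole of Na₂CO₃ supplies 2 eq, so 544 / 2 = 272 mol.
(b) Mass: 272 mol × 106 g/mol = 28,830 g.

(a) 2.91 ppm; (b) 28.8 kg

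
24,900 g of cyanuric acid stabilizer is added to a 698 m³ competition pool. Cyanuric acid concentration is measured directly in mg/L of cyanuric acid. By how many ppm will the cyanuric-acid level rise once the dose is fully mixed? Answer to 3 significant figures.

Volume: 698 m³ = 698,000 L.
Rise: 24,900 g / 698,000 L × 1000 = 35.67 mg/L.

35.7 ppm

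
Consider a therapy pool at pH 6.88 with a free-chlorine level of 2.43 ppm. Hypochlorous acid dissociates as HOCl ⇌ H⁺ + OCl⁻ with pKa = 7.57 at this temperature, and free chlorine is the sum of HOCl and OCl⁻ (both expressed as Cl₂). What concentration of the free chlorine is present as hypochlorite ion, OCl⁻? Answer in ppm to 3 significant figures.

0.412 ppm

[OCl⁻]/[HOCl] = 10^(pH − pKa) = 10^(6.88 − 7.57) = 10^-0.69 = 0.2042.
Fraction as HOCl = 1 / (1 + 0.2042) = 0.8304.
OCl⁻ = (1 − 0.8304) × 2.43 ppm = 0.412 ppm.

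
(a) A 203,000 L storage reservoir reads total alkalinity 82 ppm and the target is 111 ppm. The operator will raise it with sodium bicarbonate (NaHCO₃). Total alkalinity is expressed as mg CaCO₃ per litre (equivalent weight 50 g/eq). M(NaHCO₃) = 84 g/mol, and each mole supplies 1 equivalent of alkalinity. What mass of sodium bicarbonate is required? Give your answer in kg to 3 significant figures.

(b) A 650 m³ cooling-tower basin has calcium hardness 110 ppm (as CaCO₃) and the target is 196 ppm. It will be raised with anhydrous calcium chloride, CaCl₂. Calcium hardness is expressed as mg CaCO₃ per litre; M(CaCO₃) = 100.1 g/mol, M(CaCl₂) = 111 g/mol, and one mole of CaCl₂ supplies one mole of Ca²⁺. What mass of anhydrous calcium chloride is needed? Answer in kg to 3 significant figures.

(a) Alkalinity to add: (111 − 82) = 29 mg/L as CaCO₃ × 203,000 L = 5887 g as CaCO₃.
(a) Equivalents: 5887 g ÷ 50 g/eq = 117.7 eq.
(a) NaHCO₃ supplies 1 eq per mole → 117.7 mol.
(a) Mass: 117.7 mol × 84 g/mol = 9890 g.

(b) Volume: 650 m³ = 650,000 L.
(b) Hardness to add: (196 − 110) = 86 mg/L as CaCO₃ × 650,000 L = 55,900 g as CaCO₃.
(b) Moles of Ca²⁺ (1 mol Ca²⁺ ≡ 1 mol CaCO₃): 55,900 / 100.1 g/mol = 558.4 mol.
(b) Mass of CaCl₂: 558.4 × 111 = 61,990 g.

(a) 9.89 kg; (b) 62.0 kg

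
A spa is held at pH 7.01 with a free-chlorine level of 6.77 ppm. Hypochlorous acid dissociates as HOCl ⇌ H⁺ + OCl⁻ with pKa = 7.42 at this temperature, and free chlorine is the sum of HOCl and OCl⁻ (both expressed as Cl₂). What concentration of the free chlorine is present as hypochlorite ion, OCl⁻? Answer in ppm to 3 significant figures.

[OCl⁻]/[HOCl] = 10^(pH − pKa) = 10^(7.01 − 7.42) = 10^-0.41 = 0.389.
Fraction as HOCl = 1 / (1 + 0.389) = 0.7199.
OCl⁻ = (1 − 0.7199) × 6.77 ppm = 1.896 ppm.

1.90 ppm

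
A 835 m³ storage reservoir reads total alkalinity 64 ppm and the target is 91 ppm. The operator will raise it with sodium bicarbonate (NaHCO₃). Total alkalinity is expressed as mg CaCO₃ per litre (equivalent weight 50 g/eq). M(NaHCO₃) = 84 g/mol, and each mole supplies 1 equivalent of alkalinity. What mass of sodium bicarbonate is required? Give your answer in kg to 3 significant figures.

37.9 kg

Volume: 835 m³ = 835,000 L.
Alkalinity to add: (91 − 64) = 27 mg/L as CaCO₃ × 835,000 L = 22,540 g as CaCO₃.
Equivalents: 22,540 g ÷ 50 g/eq = 450.9 eq.
NaHCO₃ supplies 1 eq per mole → 450.9 mol.
Mass: 450.9 mol × 84 g/mol = 37,880 g.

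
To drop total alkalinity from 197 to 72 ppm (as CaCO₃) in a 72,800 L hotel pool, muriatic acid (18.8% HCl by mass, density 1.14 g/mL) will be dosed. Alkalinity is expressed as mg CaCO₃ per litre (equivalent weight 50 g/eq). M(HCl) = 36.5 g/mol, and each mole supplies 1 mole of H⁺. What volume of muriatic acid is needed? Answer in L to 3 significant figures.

31.0 L

Alkalinity to neutralize: (197 − 72) = 125 mg/L as CaCO₃ × 72,800 L = 9100 g as CaCO₃.
Equivalents of H⁺ required: 9100 ÷ 50 g/eq = 182 eq = 182 mol HCl.
Mass of HCl: 182 × 36.5 = 6643 g.
Mass of 18.8% solution: 6643 / 0.188 = 35,340 g.
Volume: 35,340 g ÷ 1.14 g/mL = 31,000 mL.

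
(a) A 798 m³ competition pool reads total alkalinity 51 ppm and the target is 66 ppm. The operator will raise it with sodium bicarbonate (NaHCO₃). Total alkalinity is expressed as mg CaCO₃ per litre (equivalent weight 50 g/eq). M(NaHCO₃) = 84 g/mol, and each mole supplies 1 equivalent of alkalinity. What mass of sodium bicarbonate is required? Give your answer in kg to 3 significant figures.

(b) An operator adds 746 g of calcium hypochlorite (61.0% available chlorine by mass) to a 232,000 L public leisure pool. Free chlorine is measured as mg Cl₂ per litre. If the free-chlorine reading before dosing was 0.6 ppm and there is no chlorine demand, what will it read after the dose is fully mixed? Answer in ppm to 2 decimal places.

(a) 20.1 kg; (b) 2.56 ppm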